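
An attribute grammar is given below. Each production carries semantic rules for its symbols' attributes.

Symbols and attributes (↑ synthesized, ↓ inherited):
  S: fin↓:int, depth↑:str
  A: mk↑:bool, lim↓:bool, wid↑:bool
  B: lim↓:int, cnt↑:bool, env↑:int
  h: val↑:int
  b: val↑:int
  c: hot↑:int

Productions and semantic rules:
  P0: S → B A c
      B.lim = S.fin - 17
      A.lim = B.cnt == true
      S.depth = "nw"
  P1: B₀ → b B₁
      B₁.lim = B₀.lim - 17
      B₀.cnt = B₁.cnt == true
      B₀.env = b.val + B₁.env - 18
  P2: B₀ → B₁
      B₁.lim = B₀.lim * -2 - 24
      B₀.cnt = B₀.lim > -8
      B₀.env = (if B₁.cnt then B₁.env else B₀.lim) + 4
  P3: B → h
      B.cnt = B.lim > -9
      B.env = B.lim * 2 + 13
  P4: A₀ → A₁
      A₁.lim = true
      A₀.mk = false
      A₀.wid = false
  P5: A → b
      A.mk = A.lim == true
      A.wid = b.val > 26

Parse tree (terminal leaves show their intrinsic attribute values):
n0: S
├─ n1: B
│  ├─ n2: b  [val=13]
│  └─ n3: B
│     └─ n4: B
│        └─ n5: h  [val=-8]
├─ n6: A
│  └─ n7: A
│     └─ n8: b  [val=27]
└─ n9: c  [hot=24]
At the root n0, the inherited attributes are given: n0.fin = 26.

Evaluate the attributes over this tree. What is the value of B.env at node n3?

1. n0.fin = 26  [given at root]
2. n1.lim = 9  [S.fin - 17]
3. n2.val = 13  [terminal]
4. n3.lim = -8  [B₀.lim - 17]
5. n4.lim = -8  [B₀.lim * -2 - 24]
6. n5.val = -8  [terminal]
7. n4.cnt = true  [B.lim > -9]
8. n4.env = -3  [B.lim * 2 + 13]
9. n3.cnt = false  [B₀.lim > -8]
10. n3.env = 1  [(if B₁.cnt then B₁.env else B₀.lim) + 4]
11. n1.cnt = false  [B₁.cnt == true]
12. n1.env = -4  [b.val + B₁.env - 18]
13. n6.lim = false  [B.cnt == true]
14. n7.lim = true  [true]
15. n8.val = 27  [terminal]
16. n7.mk = true  [A.lim == true]
17. n7.wid = true  [b.val > 26]
18. n6.mk = false  [false]
19. n6.wid = false  [false]
20. n9.hot = 24  [terminal]
21. n0.depth = "nw"  ["nw"]

1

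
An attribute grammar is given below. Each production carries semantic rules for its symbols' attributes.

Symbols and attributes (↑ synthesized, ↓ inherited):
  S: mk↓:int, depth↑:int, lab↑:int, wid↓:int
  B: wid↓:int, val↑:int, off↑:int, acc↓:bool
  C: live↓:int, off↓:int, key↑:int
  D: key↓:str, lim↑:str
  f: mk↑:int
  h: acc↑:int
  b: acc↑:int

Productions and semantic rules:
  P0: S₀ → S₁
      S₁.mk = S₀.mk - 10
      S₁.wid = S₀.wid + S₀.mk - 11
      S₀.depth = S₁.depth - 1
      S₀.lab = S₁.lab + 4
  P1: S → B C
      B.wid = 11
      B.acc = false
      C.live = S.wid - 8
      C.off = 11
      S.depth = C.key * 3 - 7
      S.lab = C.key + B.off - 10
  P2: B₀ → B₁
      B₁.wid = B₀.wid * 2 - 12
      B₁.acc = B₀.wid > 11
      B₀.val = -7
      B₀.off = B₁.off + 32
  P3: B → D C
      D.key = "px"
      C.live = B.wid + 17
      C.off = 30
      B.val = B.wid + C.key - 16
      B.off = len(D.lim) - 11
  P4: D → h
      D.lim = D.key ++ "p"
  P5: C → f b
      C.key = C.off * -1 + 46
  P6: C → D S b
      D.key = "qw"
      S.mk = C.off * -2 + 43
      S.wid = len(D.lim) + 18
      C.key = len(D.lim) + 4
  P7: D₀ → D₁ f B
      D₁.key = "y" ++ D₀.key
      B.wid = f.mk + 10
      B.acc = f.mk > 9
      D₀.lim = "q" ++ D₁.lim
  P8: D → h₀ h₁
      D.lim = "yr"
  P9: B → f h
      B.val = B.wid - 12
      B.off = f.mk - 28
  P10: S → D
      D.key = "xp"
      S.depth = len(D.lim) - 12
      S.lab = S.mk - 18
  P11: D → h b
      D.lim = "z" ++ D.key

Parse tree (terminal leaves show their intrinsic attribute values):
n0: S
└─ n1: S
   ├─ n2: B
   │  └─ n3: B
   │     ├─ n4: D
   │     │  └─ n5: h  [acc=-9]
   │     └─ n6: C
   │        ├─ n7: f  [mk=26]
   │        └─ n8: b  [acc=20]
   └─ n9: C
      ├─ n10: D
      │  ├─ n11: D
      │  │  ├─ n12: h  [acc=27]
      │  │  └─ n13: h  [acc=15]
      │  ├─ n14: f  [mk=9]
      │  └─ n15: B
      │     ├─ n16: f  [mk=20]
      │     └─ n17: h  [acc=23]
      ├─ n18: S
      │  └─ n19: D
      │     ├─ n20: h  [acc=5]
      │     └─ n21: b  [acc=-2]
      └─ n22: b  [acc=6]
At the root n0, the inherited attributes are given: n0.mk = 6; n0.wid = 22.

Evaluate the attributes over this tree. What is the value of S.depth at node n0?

13

1. n0.mk = 6  [given at root]
2. n0.wid = 22  [given at root]
3. n1.mk = -4  [S₀.mk - 10]
4. n1.wid = 17  [S₀.wid + S₀.mk - 11]
5. n2.wid = 11  [11]
6. n2.acc = false  [false]
7. n3.wid = 10  [B₀.wid * 2 - 12]
8. n3.acc = false  [B₀.wid > 11]
9. n4.key = "px"  ["px"]
10. n5.acc = -9  [terminal]
11. n4.lim = "pxp"  [D.key ++ "p"]
12. n6.live = 27  [B.wid + 17]
13. n6.off = 30  [30]
14. n7.mk = 26  [terminal]
15. n8.acc = 20  [terminal]
16. n6.key = 16  [C.off * -1 + 46]
17. n3.val = 10  [B.wid + C.key - 16]
18. n3.off = -8  [len(D.lim) - 11]
19. n2.val = -7  [-7]
20. n2.off = 24  [B₁.off + 32]
21. n9.live = 9  [S.wid - 8]
22. n9.off = 11  [11]
23. n10.key = "qw"  ["qw"]
24. n11.key = "yqw"  ["y" ++ D₀.key]
25. n12.acc = 27  [terminal]
26. n13.acc = 15  [terminal]
27. n11.lim = "yr"  ["yr"]
28. n14.mk = 9  [terminal]
29. n15.wid = 19  [f.mk + 10]
30. n15.acc = false  [f.mk > 9]
31. n16.mk = 20  [terminal]
32. n17.acc = 23  [terminal]
33. n15.val = 7  [B.wid - 12]
34. n15.off = -8  [f.mk - 28]
35. n10.lim = "qyr"  ["q" ++ D₁.lim]
36. n18.mk = 21  [C.off * -2 + 43]
37. n18.wid = 21  [len(D.lim) + 18]
38. n19.key = "xp"  ["xp"]
39. n20.acc = 5  [terminal]
40. n21.acc = -2  [terminal]
41. n19.lim = "zxp"  ["z" ++ D.key]
42. n18.depth = -9  [len(D.lim) - 12]
43. n18.lab = 3  [S.mk - 18]
44. n22.acc = 6  [terminal]
45. n9.key = 7  [len(D.lim) + 4]
46. n1.depth = 14  [C.key * 3 - 7]
47. n1.lab = 21  [C.key + B.off - 10]
48. n0.depth = 13  [S₁.depth - 1]
49. n0.lab = 25  [S₁.lab + 4]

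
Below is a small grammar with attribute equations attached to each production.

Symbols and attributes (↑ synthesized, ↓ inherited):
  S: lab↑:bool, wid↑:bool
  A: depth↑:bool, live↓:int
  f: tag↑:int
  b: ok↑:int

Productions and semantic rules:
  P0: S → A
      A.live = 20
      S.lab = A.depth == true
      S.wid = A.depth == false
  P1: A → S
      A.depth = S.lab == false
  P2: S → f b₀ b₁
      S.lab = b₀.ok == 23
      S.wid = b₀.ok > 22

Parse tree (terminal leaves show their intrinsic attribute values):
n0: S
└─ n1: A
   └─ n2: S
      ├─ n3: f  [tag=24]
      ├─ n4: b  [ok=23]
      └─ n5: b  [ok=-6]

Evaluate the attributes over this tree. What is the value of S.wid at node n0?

1. n1.live = 20  [20]
2. n3.tag = 24  [terminal]
3. n4.ok = 23  [terminal]
4. n5.ok = -6  [terminal]
5. n2.lab = true  [b₀.ok == 23]
6. n2.wid = true  [b₀.ok > 22]
7. n1.depth = false  [S.lab == false]
8. n0.lab = false  [A.depth == true]
9. n0.wid = true  [A.depth == false]

true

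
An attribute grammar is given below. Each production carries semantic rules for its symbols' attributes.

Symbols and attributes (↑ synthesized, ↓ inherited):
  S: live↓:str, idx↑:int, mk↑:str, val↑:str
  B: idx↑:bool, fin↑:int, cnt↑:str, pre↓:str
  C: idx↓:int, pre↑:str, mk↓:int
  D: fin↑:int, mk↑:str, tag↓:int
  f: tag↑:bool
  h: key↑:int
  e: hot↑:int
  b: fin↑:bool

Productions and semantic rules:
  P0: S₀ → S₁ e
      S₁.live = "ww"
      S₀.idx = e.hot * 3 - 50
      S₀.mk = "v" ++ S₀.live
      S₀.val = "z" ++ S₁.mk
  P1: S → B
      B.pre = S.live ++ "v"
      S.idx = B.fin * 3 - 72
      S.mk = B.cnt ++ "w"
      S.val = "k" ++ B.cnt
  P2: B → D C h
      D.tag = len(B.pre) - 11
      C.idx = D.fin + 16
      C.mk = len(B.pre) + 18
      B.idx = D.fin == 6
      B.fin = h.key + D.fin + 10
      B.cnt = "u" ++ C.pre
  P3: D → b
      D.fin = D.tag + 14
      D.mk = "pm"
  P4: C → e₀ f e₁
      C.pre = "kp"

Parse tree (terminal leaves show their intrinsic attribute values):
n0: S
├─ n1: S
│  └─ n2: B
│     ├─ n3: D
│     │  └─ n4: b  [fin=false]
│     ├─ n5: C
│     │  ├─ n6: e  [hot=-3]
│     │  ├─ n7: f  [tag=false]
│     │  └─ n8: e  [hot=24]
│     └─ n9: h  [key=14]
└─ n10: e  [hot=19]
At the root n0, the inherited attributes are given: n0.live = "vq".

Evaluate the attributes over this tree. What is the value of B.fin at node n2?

1. n0.live = "vq"  [given at root]
2. n1.live = "ww"  ["ww"]
3. n2.pre = "wwv"  [S.live ++ "v"]
4. n3.tag = -8  [len(B.pre) - 11]
5. n4.fin = false  [terminal]
6. n3.fin = 6  [D.tag + 14]
7. n3.mk = "pm"  ["pm"]
8. n5.idx = 22  [D.fin + 16]
9. n5.mk = 21  [len(B.pre) + 18]
10. n6.hot = -3  [terminal]
11. n7.tag = false  [terminal]
12. n8.hot = 24  [terminal]
13. n5.pre = "kp"  ["kp"]
14. n9.key = 14  [terminal]
15. n2.idx = true  [D.fin == 6]
16. n2.fin = 30  [h.key + D.fin + 10]
17. n2.cnt = "ukp"  ["u" ++ C.pre]
18. n1.idx = 18  [B.fin * 3 - 72]
19. n1.mk = "ukpw"  [B.cnt ++ "w"]
20. n1.val = "kukp"  ["k" ++ B.cnt]
21. n10.hot = 19  [terminal]
22. n0.idx = 7  [e.hot * 3 - 50]
23. n0.mk = "vvq"  ["v" ++ S₀.live]
24. n0.val = "zukpw"  ["z" ++ S₁.mk]

30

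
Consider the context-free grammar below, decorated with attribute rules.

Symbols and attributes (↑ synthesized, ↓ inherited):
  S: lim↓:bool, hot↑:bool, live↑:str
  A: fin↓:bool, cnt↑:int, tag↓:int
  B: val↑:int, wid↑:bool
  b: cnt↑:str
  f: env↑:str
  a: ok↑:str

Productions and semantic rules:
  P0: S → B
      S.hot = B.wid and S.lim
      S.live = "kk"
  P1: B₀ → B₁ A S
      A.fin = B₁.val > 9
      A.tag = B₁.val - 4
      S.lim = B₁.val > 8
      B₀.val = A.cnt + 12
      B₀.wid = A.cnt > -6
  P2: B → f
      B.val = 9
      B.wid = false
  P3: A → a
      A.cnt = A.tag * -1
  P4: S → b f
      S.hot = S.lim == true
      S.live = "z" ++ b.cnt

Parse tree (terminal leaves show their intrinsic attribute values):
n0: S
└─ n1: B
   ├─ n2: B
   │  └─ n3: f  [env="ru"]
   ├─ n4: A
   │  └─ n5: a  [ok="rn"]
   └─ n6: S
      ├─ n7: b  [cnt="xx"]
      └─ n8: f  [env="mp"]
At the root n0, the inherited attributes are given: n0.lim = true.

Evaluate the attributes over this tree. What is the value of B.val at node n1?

1. n0.lim = true  [given at root]
2. n3.env = "ru"  [terminal]
3. n2.val = 9  [9]
4. n2.wid = false  [false]
5. n4.fin = false  [B₁.val > 9]
6. n4.tag = 5  [B₁.val - 4]
7. n5.ok = "rn"  [terminal]
8. n4.cnt = -5  [A.tag * -1]
9. n6.lim = true  [B₁.val > 8]
10. n7.cnt = "xx"  [terminal]
11. n8.env = "mp"  [terminal]
12. n6.hot = true  [S.lim == true]
13. n6.live = "zxx"  ["z" ++ b.cnt]
14. n1.val = 7  [A.cnt + 12]
15. n1.wid = true  [A.cnt > -6]
16. n0.hot = true  [B.wid and S.lim]
17. n0.live = "kk"  ["kk"]

7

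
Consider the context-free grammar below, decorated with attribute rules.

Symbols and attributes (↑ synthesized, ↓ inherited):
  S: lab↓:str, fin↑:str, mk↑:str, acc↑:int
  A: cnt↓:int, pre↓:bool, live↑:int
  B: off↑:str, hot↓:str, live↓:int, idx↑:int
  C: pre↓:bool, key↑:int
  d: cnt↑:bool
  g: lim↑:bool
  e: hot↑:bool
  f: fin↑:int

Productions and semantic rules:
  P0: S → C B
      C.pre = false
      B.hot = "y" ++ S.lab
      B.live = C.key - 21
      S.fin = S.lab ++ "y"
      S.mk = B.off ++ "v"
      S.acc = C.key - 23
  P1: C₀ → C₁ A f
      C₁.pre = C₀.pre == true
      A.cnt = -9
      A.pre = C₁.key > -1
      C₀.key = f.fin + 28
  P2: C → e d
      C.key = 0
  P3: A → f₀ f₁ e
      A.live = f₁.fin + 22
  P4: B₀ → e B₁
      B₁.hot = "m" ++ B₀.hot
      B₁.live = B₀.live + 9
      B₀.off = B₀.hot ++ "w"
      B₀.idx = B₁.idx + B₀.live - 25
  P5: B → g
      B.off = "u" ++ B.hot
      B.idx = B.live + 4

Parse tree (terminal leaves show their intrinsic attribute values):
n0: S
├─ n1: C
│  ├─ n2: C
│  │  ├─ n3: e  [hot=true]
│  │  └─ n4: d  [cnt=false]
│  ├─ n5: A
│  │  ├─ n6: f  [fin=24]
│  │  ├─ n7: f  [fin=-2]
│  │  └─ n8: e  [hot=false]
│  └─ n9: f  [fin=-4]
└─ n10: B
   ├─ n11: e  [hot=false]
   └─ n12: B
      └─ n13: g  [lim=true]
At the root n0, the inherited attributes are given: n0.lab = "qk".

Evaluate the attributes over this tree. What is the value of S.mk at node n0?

"yqkwv"

1. n0.lab = "qk"  [given at root]
2. n1.pre = false  [false]
3. n2.pre = false  [C₀.pre == true]
4. n3.hot = true  [terminal]
5. n4.cnt = false  [terminal]
6. n2.key = 0  [0]
7. n5.cnt = -9  [-9]
8. n5.pre = true  [C₁.key > -1]
9. n6.fin = 24  [terminal]
10. n7.fin = -2  [terminal]
11. n8.hot = false  [terminal]
12. n5.live = 20  [f₁.fin + 22]
13. n9.fin = -4  [terminal]
14. n1.key = 24  [f.fin + 28]
15. n10.hot = "yqk"  ["y" ++ S.lab]
16. n10.live = 3  [C.key - 21]
17. n11.hot = false  [terminal]
18. n12.hot = "myqk"  ["m" ++ B₀.hot]
19. n12.live = 12  [B₀.live + 9]
20. n13.lim = true  [terminal]
21. n12.off = "umyqk"  ["u" ++ B.hot]
22. n12.idx = 16  [B.live + 4]
23. n10.off = "yqkw"  [B₀.hot ++ "w"]
24. n10.idx = -6  [B₁.idx + B₀.live - 25]
25. n0.fin = "qky"  [S.lab ++ "y"]
26. n0.mk = "yqkwv"  [B.off ++ "v"]
27. n0.acc = 1  [C.key - 23]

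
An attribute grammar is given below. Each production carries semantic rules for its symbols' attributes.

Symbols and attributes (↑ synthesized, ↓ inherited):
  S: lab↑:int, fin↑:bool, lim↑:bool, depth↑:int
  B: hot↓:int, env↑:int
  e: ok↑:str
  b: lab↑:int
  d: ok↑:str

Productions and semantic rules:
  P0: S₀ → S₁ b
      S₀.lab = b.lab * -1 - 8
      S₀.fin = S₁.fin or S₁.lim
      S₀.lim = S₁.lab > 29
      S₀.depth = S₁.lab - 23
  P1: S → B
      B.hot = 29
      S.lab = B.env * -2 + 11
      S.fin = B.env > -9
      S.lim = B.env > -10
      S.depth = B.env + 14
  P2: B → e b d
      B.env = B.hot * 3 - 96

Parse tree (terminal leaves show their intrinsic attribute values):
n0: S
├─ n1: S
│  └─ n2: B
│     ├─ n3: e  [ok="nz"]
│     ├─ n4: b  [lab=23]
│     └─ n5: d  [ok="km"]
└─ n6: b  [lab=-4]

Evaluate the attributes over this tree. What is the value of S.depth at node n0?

1. n2.hot = 29  [29]
2. n3.ok = "nz"  [terminal]
3. n4.lab = 23  [terminal]
4. n5.ok = "km"  [terminal]
5. n2.env = -9  [B.hot * 3 - 96]
6. n1.lab = 29  [B.env * -2 + 11]
7. n1.fin = false  [B.env > -9]
8. n1.lim = true  [B.env > -10]
9. n1.depth = 5  [B.env + 14]
10. n6.lab = -4  [terminal]
11. n0.lab = -4  [b.lab * -1 - 8]
12. n0.fin = true  [S₁.fin or S₁.lim]
13. n0.lim = false  [S₁.lab > 29]
14. n0.depth = 6  [S₁.lab - 23]

6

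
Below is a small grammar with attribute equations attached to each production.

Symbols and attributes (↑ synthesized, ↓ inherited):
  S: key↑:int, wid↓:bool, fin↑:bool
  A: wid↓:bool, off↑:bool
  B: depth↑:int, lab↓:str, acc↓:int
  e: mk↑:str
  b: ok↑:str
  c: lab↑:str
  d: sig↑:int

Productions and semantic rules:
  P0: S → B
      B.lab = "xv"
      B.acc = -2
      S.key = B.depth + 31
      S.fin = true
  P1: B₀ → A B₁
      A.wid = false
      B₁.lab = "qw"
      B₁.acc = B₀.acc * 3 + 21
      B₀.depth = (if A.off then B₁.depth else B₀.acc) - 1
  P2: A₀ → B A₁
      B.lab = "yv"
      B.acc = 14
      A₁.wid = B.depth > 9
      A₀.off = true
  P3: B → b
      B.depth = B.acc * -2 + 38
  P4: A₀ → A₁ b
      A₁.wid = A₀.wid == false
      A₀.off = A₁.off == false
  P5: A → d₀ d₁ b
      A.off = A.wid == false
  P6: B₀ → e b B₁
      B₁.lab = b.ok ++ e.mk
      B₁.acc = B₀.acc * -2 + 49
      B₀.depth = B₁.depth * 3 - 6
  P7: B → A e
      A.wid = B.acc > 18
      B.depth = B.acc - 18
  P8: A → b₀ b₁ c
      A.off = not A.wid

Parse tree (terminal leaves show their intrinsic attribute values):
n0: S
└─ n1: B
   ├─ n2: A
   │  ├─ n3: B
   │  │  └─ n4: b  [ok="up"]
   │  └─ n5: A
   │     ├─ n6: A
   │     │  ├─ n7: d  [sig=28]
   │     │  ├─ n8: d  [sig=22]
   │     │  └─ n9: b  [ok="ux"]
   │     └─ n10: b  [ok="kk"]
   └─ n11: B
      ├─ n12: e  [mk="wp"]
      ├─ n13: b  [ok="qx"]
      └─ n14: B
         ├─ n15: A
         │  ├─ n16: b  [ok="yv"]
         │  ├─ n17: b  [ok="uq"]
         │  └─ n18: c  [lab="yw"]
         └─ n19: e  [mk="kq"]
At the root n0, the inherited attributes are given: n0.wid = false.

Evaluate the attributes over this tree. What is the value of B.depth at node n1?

-4

1. n0.wid = false  [given at root]
2. n1.lab = "xv"  ["xv"]
3. n1.acc = -2  [-2]
4. n2.wid = false  [false]
5. n3.lab = "yv"  ["yv"]
6. n3.acc = 14  [14]
7. n4.ok = "up"  [terminal]
8. n3.depth = 10  [B.acc * -2 + 38]
9. n5.wid = true  [B.depth > 9]
10. n6.wid = false  [A₀.wid == false]
11. n7.sig = 28  [terminal]
12. n8.sig = 22  [terminal]
13. n9.ok = "ux"  [terminal]
14. n6.off = true  [A.wid == false]
15. n10.ok = "kk"  [terminal]
16. n5.off = false  [A₁.off == false]
17. n2.off = true  [true]
18. n11.lab = "qw"  ["qw"]
19. n11.acc = 15  [B₀.acc * 3 + 21]
20. n12.mk = "wp"  [terminal]
21. n13.ok = "qx"  [terminal]
22. n14.lab = "qxwp"  [b.ok ++ e.mk]
23. n14.acc = 19  [B₀.acc * -2 + 49]
24. n15.wid = true  [B.acc > 18]
25. n16.ok = "yv"  [terminal]
26. n17.ok = "uq"  [terminal]
27. n18.lab = "yw"  [terminal]
28. n15.off = false  [not A.wid]
29. n19.mk = "kq"  [terminal]
30. n14.depth = 1  [B.acc - 18]
31. n11.depth = -3  [B₁.depth * 3 - 6]
32. n1.depth = -4  [(if A.off then B₁.depth else B₀.acc) - 1]
33. n0.key = 27  [B.depth + 31]
34. n0.fin = true  [true]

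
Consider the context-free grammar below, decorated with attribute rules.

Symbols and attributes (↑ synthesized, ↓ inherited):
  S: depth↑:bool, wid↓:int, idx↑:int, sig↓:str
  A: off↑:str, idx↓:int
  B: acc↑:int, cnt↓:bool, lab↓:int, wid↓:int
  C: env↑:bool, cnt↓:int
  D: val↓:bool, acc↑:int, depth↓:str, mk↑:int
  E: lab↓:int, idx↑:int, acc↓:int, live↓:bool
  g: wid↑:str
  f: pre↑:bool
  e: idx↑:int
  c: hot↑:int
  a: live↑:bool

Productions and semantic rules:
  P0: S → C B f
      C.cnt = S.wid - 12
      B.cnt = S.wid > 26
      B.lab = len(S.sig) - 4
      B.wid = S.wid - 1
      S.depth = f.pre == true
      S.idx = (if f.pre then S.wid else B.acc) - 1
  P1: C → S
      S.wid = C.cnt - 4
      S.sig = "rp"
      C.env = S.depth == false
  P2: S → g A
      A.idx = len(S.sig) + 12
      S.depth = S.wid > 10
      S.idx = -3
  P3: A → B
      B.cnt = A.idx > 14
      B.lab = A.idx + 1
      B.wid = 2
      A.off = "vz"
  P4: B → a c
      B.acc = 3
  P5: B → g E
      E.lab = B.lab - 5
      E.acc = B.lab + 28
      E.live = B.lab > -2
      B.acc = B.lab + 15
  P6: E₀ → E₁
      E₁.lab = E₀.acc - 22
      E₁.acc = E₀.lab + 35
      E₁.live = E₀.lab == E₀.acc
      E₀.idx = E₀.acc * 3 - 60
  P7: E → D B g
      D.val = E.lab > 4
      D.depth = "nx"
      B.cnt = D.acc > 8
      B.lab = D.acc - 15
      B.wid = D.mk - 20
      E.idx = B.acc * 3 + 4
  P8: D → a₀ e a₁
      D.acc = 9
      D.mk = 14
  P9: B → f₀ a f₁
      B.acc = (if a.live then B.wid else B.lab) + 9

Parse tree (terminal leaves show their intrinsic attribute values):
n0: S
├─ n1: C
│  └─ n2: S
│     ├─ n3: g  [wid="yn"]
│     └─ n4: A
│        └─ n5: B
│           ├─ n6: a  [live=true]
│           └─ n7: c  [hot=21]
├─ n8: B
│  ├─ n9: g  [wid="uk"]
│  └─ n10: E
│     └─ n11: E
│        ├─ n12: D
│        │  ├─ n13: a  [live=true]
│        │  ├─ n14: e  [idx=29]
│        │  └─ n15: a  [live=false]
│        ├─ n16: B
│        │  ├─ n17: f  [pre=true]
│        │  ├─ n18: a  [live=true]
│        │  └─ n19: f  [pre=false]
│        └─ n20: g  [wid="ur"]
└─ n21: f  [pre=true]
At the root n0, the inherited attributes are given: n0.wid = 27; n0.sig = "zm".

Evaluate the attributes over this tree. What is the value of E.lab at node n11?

4

1. n0.wid = 27  [given at root]
2. n0.sig = "zm"  [given at root]
3. n1.cnt = 15  [S.wid - 12]
4. n2.wid = 11  [C.cnt - 4]
5. n2.sig = "rp"  ["rp"]
6. n3.wid = "yn"  [terminal]
7. n4.idx = 14  [len(S.sig) + 12]
8. n5.cnt = false  [A.idx > 14]
9. n5.lab = 15  [A.idx + 1]
10. n5.wid = 2  [2]
11. n6.live = true  [terminal]
12. n7.hot = 21  [terminal]
13. n5.acc = 3  [3]
14. n4.off = "vz"  ["vz"]
15. n2.depth = true  [S.wid > 10]
16. n2.idx = -3  [-3]
17. n1.env = false  [S.depth == false]
18. n8.cnt = true  [S.wid > 26]
19. n8.lab = -2  [len(S.sig) - 4]
20. n8.wid = 26  [S.wid - 1]
21. n9.wid = "uk"  [terminal]
22. n10.lab = -7  [B.lab - 5]
23. n10.acc = 26  [B.lab + 28]
24. n10.live = false  [B.lab > -2]
25. n11.lab = 4  [E₀.acc - 22]
26. n11.acc = 28  [E₀.lab + 35]
27. n11.live = false  [E₀.lab == E₀.acc]
28. n12.val = false  [E.lab > 4]
29. n12.depth = "nx"  ["nx"]
30. n13.live = true  [terminal]
31. n14.idx = 29  [terminal]
32. n15.live = false  [terminal]
33. n12.acc = 9  [9]
34. n12.mk = 14  [14]
35. n16.cnt = true  [D.acc > 8]
36. n16.lab = -6  [D.acc - 15]
37. n16.wid = -6  [D.mk - 20]
38. n17.pre = true  [terminal]
39. n18.live = true  [terminal]
40. n19.pre = false  [terminal]
41. n16.acc = 3  [(if a.live then B.wid else B.lab) + 9]
42. n20.wid = "ur"  [terminal]
43. n11.idx = 13  [B.acc * 3 + 4]
44. n10.idx = 18  [E₀.acc * 3 - 60]
45. n8.acc = 13  [B.lab + 15]
46. n21.pre = true  [terminal]
47. n0.depth = true  [f.pre == true]
48. n0.idx = 26  [(if f.pre then S.wid else B.acc) - 1]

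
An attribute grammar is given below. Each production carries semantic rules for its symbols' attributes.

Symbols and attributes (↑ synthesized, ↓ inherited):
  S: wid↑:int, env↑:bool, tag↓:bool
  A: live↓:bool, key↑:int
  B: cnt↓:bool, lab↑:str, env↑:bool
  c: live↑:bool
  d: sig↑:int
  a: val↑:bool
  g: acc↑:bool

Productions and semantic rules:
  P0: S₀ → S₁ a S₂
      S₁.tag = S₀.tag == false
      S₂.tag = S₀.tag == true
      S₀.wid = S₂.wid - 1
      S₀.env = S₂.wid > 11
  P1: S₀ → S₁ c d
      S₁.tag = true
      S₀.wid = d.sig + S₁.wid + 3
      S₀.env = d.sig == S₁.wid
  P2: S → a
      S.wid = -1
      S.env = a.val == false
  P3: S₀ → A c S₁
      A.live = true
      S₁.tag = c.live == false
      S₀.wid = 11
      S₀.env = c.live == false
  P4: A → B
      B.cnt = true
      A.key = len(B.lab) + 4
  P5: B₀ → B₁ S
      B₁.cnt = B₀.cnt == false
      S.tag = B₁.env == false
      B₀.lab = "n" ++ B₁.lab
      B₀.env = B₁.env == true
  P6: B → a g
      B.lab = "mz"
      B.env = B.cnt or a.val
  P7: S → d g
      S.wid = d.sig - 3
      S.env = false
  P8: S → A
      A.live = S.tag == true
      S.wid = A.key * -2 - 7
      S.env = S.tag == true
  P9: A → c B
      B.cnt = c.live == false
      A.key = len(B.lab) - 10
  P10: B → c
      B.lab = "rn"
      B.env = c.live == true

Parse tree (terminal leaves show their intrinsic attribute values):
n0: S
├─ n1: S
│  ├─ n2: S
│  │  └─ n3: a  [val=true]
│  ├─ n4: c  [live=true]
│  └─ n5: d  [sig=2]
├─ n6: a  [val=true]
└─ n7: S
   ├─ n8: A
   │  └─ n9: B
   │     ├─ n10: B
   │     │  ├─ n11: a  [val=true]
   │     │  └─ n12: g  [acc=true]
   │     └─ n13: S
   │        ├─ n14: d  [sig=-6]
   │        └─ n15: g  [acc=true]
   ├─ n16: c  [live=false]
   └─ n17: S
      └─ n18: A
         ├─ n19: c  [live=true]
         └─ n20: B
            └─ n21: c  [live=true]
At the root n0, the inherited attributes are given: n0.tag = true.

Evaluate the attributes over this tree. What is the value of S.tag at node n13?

false

1. n0.tag = true  [given at root]
2. n1.tag = false  [S₀.tag == false]
3. n2.tag = true  [true]
4. n3.val = true  [terminal]
5. n2.wid = -1  [-1]
6. n2.env = false  [a.val == false]
7. n4.live = true  [terminal]
8. n5.sig = 2  [terminal]
9. n1.wid = 4  [d.sig + S₁.wid + 3]
10. n1.env = false  [d.sig == S₁.wid]
11. n6.val = true  [terminal]
12. n7.tag = true  [S₀.tag == true]
13. n8.live = true  [true]
14. n9.cnt = true  [true]
15. n10.cnt = false  [B₀.cnt == false]
16. n11.val = true  [terminal]
17. n12.acc = true  [terminal]
18. n10.lab = "mz"  ["mz"]
19. n10.env = true  [B.cnt or a.val]
20. n13.tag = false  [B₁.env == false]
21. n14.sig = -6  [terminal]
22. n15.acc = true  [terminal]
23. n13.wid = -9  [d.sig - 3]
24. n13.env = false  [false]
25. n9.lab = "nmz"  ["n" ++ B₁.lab]
26. n9.env = true  [B₁.env == true]
27. n8.key = 7  [len(B.lab) + 4]
28. n16.live = false  [terminal]
29. n17.tag = true  [c.live == false]
30. n18.live = true  [S.tag == true]
31. n19.live = true  [terminal]
32. n20.cnt = false  [c.live == false]
33. n21.live = true  [terminal]
34. n20.lab = "rn"  ["rn"]
35. n20.env = true  [c.live == true]
36. n18.key = -8  [len(B.lab) - 10]
37. n17.wid = 9  [A.key * -2 - 7]
38. n17.env = true  [S.tag == true]
39. n7.wid = 11  [11]
40. n7.env = true  [c.live == false]
41. n0.wid = 10  [S₂.wid - 1]
42. n0.env = false  [S₂.wid > 11]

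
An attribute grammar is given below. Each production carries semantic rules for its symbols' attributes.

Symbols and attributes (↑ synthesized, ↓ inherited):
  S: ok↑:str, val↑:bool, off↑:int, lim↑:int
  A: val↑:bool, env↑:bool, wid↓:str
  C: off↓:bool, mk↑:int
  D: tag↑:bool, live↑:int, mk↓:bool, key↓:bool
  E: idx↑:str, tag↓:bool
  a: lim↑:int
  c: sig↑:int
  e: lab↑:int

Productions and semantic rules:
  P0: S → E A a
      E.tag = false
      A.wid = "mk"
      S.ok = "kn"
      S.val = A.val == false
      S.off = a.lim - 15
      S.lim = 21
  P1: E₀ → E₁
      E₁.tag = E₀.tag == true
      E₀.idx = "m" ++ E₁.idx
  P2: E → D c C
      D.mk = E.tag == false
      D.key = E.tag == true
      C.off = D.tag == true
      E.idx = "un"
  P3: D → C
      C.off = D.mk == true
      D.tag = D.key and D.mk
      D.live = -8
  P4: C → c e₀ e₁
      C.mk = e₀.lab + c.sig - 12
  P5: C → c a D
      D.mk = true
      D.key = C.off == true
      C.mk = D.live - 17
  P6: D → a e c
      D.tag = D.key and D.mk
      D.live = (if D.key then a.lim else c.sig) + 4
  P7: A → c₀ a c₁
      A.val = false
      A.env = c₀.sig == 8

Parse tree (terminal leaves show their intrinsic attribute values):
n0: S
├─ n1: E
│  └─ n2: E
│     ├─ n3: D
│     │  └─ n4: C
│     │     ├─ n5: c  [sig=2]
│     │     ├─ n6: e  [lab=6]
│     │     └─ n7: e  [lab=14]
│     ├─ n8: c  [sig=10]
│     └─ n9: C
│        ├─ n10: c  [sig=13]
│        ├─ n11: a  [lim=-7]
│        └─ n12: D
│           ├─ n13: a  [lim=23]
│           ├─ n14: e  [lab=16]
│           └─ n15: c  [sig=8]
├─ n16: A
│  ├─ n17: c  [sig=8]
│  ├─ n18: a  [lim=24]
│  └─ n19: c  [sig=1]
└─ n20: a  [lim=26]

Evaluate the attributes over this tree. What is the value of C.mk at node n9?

-5

1. n1.tag = false  [false]
2. n2.tag = false  [E₀.tag == true]
3. n3.mk = true  [E.tag == false]
4. n3.key = false  [E.tag == true]
5. n4.off = true  [D.mk == true]
6. n5.sig = 2  [terminal]
7. n6.lab = 6  [terminal]
8. n7.lab = 14  [terminal]
9. n4.mk = -4  [e₀.lab + c.sig - 12]
10. n3.tag = false  [D.key and D.mk]
11. n3.live = -8  [-8]
12. n8.sig = 10  [terminal]
13. n9.off = false  [D.tag == true]
14. n10.sig = 13  [terminal]
15. n11.lim = -7  [terminal]
16. n12.mk = true  [true]
17. n12.key = false  [C.off == true]
18. n13.lim = 23  [terminal]
19. n14.lab = 16  [terminal]
20. n15.sig = 8  [terminal]
21. n12.tag = false  [D.key and D.mk]
22. n12.live = 12  [(if D.key then a.lim else c.sig) + 4]
23. n9.mk = -5  [D.live - 17]
24. n2.idx = "un"  ["un"]
25. n1.idx = "mun"  ["m" ++ E₁.idx]
26. n16.wid = "mk"  ["mk"]
27. n17.sig = 8  [terminal]
28. n18.lim = 24  [terminal]
29. n19.sig = 1  [terminal]
30. n16.val = false  [false]
31. n16.env = true  [c₀.sig == 8]
32. n20.lim = 26  [terminal]
33. n0.ok = "kn"  ["kn"]
34. n0.val = true  [A.val == false]
35. n0.off = 11  [a.lim - 15]
36. n0.lim = 21  [21]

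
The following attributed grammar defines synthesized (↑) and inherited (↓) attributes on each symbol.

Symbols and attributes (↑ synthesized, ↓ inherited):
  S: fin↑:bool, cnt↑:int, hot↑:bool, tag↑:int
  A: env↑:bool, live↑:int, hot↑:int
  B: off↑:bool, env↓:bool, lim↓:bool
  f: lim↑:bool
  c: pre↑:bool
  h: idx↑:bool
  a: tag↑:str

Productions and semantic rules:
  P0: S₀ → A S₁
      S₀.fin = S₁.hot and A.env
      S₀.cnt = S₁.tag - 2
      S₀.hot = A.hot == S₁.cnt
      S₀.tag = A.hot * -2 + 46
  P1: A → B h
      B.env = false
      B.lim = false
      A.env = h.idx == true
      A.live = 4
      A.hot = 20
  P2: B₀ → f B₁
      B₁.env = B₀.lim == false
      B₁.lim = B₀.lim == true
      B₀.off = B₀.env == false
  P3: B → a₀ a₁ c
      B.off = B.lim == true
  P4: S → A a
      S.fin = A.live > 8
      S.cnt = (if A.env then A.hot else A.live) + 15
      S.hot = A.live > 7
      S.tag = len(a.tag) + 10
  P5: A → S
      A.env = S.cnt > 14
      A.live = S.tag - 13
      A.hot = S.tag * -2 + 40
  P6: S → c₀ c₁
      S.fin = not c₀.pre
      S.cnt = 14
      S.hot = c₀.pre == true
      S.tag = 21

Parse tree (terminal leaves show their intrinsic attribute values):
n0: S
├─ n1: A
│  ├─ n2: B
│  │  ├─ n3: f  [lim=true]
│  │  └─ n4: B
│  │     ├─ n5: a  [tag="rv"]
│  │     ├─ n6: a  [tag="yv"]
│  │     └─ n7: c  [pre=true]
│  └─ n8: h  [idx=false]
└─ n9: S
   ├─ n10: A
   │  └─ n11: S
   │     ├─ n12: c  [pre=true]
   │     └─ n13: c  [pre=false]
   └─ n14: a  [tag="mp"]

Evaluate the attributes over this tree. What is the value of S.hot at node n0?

false

1. n2.env = false  [false]
2. n2.lim = false  [false]
3. n3.lim = true  [terminal]
4. n4.env = true  [B₀.lim == false]
5. n4.lim = false  [B₀.lim == true]
6. n5.tag = "rv"  [terminal]
7. n6.tag = "yv"  [terminal]
8. n7.pre = true  [terminal]
9. n4.off = false  [B.lim == true]
10. n2.off = true  [B₀.env == false]
11. n8.idx = false  [terminal]
12. n1.env = false  [h.idx == true]
13. n1.live = 4  [4]
14. n1.hot = 20  [20]
15. n12.pre = true  [terminal]
16. n13.pre = false  [terminal]
17. n11.fin = false  [not c₀.pre]
18. n11.cnt = 14  [14]
19. n11.hot = true  [c₀.pre == true]
20. n11.tag = 21  [21]
21. n10.env = false  [S.cnt > 14]
22. n10.live = 8  [S.tag - 13]
23. n10.hot = -2  [S.tag * -2 + 40]
24. n14.tag = "mp"  [terminal]
25. n9.fin = false  [A.live > 8]
26. n9.cnt = 23  [(if A.env then A.hot else A.live) + 15]
27. n9.hot = true  [A.live > 7]
28. n9.tag = 12  [len(a.tag) + 10]
29. n0.fin = false  [S₁.hot and A.env]
30. n0.cnt = 10  [S₁.tag - 2]
31. n0.hot = false  [A.hot == S₁.cnt]
32. n0.tag = 6  [A.hot * -2 + 46]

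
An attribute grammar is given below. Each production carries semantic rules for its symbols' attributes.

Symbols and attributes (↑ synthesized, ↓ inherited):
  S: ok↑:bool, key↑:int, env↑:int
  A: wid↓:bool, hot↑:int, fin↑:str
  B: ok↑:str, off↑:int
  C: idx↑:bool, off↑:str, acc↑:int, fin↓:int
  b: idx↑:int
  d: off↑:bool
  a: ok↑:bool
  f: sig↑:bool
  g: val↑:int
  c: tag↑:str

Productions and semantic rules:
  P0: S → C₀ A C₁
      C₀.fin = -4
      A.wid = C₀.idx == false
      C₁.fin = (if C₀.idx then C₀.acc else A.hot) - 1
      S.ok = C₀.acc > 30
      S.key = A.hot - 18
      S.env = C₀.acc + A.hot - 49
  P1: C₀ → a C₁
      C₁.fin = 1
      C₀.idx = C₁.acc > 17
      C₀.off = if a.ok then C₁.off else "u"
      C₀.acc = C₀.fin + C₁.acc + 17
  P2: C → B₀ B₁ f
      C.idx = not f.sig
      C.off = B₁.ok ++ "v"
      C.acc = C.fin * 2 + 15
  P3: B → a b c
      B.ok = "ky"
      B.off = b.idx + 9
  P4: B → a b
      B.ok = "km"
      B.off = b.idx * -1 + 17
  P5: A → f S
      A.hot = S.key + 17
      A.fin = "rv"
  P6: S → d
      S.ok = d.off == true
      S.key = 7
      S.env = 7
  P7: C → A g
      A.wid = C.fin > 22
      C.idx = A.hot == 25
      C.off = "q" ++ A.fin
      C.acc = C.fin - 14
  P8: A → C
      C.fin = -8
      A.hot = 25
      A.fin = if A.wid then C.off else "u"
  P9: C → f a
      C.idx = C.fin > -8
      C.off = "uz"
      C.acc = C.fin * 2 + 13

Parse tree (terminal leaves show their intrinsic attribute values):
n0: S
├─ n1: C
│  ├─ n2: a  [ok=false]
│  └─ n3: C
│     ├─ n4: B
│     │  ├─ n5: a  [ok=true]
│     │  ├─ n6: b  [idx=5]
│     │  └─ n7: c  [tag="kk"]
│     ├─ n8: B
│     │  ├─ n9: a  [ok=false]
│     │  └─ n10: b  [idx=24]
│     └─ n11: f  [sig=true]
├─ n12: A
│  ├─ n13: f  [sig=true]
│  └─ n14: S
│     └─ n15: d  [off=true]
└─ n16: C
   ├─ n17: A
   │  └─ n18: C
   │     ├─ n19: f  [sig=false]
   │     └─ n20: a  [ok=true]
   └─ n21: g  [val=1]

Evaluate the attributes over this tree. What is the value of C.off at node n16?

"quz"

1. n1.fin = -4  [-4]
2. n2.ok = false  [terminal]
3. n3.fin = 1  [1]
4. n5.ok = true  [terminal]
5. n6.idx = 5  [terminal]
6. n7.tag = "kk"  [terminal]
7. n4.ok = "ky"  ["ky"]
8. n4.off = 14  [b.idx + 9]
9. n9.ok = false  [terminal]
10. n10.idx = 24  [terminal]
11. n8.ok = "km"  ["km"]
12. n8.off = -7  [b.idx * -1 + 17]
13. n11.sig = true  [terminal]
14. n3.idx = false  [not f.sig]
15. n3.off = "kmv"  [B₁.ok ++ "v"]
16. n3.acc = 17  [C.fin * 2 + 15]
17. n1.idx = false  [C₁.acc > 17]
18. n1.off = "u"  [if a.ok then C₁.off else "u"]
19. n1.acc = 30  [C₀.fin + C₁.acc + 17]
20. n12.wid = true  [C₀.idx == false]
21. n13.sig = true  [terminal]
22. n15.off = true  [terminal]
23. n14.ok = true  [d.off == true]
24. n14.key = 7  [7]
25. n14.env = 7  [7]
26. n12.hot = 24  [S.key + 17]
27. n12.fin = "rv"  ["rv"]
28. n16.fin = 23  [(if C₀.idx then C₀.acc else A.hot) - 1]
29. n17.wid = true  [C.fin > 22]
30. n18.fin = -8  [-8]
31. n19.sig = false  [terminal]
32. n20.ok = true  [terminal]
33. n18.idx = false  [C.fin > -8]
34. n18.off = "uz"  ["uz"]
35. n18.acc = -3  [C.fin * 2 + 13]
36. n17.hot = 25  [25]
37. n17.fin = "uz"  [if A.wid then C.off else "u"]
38. n21.val = 1  [terminal]
39. n16.idx = true  [A.hot == 25]
40. n16.off = "quz"  ["q" ++ A.fin]
41. n16.acc = 9  [C.fin - 14]
42. n0.ok = false  [C₀.acc > 30]
43. n0.key = 6  [A.hot - 18]
44. n0.env = 5  [C₀.acc + A.hot - 49]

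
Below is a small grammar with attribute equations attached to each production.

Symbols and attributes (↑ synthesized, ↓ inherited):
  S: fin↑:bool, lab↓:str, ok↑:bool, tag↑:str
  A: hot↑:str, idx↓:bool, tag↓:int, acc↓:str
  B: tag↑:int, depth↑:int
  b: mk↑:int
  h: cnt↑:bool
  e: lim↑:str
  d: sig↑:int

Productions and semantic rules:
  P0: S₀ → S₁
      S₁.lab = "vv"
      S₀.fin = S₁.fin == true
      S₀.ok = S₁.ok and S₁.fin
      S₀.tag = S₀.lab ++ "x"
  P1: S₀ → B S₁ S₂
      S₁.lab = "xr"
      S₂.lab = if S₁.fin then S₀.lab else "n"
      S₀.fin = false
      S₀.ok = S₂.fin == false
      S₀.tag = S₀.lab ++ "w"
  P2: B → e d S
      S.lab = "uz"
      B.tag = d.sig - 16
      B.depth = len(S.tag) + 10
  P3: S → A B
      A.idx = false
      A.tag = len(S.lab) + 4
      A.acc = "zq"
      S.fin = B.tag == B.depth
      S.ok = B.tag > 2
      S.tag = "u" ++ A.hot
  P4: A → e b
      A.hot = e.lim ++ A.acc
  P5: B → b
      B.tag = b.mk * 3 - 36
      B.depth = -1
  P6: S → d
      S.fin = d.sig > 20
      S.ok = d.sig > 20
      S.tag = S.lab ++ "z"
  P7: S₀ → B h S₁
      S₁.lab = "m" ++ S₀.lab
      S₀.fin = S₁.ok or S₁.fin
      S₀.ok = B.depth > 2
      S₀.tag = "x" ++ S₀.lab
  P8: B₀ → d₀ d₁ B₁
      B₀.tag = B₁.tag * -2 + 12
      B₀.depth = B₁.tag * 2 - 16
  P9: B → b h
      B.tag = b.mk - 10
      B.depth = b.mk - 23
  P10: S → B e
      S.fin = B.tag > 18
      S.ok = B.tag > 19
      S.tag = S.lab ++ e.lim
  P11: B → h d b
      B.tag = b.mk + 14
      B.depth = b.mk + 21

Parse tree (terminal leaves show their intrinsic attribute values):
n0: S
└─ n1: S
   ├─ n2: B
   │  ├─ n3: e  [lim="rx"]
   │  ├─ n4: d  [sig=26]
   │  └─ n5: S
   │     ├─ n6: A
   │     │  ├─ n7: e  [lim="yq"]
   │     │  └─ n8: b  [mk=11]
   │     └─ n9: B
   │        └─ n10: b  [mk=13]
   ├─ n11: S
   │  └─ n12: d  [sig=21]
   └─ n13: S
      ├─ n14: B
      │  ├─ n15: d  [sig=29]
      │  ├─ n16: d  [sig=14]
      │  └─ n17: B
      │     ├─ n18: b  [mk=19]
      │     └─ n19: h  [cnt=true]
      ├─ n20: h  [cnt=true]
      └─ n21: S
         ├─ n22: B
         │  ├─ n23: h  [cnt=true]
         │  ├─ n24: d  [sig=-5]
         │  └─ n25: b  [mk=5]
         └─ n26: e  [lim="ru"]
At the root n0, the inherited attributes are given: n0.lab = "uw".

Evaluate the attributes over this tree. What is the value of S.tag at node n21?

1. n0.lab = "uw"  [given at root]
2. n1.lab = "vv"  ["vv"]
3. n3.lim = "rx"  [terminal]
4. n4.sig = 26  [terminal]
5. n5.lab = "uz"  ["uz"]
6. n6.idx = false  [false]
7. n6.tag = 6  [len(S.lab) + 4]
8. n6.acc = "zq"  ["zq"]
9. n7.lim = "yq"  [terminal]
10. n8.mk = 11  [terminal]
11. n6.hot = "yqzq"  [e.lim ++ A.acc]
12. n10.mk = 13  [terminal]
13. n9.tag = 3  [b.mk * 3 - 36]
14. n9.depth = -1  [-1]
15. n5.fin = false  [B.tag == B.depth]
16. n5.ok = true  [B.tag > 2]
17. n5.tag = "uyqzq"  ["u" ++ A.hot]
18. n2.tag = 10  [d.sig - 16]
19. n2.depth = 15  [len(S.tag) + 10]
20. n11.lab = "xr"  ["xr"]
21. n12.sig = 21  [terminal]
22. n11.fin = true  [d.sig > 20]
23. n11.ok = true  [d.sig > 20]
24. n11.tag = "xrz"  [S.lab ++ "z"]
25. n13.lab = "vv"  [if S₁.fin then S₀.lab else "n"]
26. n15.sig = 29  [terminal]
27. n16.sig = 14  [terminal]
28. n18.mk = 19  [terminal]
29. n19.cnt = true  [terminal]
30. n17.tag = 9  [b.mk - 10]
31. n17.depth = -4  [b.mk - 23]
32. n14.tag = -6  [B₁.tag * -2 + 12]
33. n14.depth = 2  [B₁.tag * 2 - 16]
34. n20.cnt = true  [terminal]
35. n21.lab = "mvv"  ["m" ++ S₀.lab]
36. n23.cnt = true  [terminal]
37. n24.sig = -5  [terminal]
38. n25.mk = 5  [terminal]
39. n22.tag = 19  [b.mk + 14]
40. n22.depth = 26  [b.mk + 21]
41. n26.lim = "ru"  [terminal]
42. n21.fin = true  [B.tag > 18]
43. n21.ok = false  [B.tag > 19]
44. n21.tag = "mvvru"  [S.lab ++ e.lim]
45. n13.fin = true  [S₁.ok or S₁.fin]
46. n13.ok = false  [B.depth > 2]
47. n13.tag = "xvv"  ["x" ++ S₀.lab]
48. n1.fin = false  [false]
49. n1.ok = false  [S₂.fin == false]
50. n1.tag = "vvw"  [S₀.lab ++ "w"]
51. n0.fin = false  [S₁.fin == true]
52. n0.ok = false  [S₁.ok and S₁.fin]
53. n0.tag = "uwx"  [S₀.lab ++ "x"]

"mvvru"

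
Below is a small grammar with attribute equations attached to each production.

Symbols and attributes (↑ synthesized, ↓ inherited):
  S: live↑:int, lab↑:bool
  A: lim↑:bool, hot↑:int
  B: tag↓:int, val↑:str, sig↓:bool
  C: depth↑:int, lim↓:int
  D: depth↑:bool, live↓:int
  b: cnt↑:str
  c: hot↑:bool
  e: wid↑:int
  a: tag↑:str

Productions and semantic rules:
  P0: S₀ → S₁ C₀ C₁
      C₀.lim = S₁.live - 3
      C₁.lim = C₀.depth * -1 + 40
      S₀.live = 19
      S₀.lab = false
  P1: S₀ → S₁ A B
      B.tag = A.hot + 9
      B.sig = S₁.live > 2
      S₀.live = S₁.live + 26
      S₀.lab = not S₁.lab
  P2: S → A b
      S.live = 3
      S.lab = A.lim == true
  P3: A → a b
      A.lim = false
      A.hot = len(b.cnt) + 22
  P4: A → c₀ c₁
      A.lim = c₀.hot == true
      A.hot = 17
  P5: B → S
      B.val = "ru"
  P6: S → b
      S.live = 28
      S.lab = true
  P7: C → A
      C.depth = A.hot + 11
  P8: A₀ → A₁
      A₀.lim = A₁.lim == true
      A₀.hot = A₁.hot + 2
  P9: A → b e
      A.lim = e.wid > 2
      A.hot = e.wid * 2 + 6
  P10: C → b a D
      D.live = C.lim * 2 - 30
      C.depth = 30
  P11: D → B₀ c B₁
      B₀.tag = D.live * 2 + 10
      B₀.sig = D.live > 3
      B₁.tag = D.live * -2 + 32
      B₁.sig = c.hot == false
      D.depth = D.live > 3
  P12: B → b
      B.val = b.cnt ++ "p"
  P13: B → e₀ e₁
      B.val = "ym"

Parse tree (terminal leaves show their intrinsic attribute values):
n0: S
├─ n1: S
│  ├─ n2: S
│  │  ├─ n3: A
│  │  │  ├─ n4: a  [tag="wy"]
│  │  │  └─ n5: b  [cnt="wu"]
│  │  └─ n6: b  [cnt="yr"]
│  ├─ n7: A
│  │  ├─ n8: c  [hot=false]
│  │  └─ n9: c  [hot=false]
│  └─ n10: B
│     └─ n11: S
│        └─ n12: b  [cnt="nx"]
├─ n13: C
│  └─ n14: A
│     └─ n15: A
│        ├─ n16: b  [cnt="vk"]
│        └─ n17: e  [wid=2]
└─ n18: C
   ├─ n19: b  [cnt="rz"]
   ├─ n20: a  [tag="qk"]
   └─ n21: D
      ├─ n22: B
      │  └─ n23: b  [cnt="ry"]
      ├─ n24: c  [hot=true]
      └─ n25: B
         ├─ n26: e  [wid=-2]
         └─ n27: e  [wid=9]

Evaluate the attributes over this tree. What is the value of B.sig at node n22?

1. n4.tag = "wy"  [terminal]
2. n5.cnt = "wu"  [terminal]
3. n3.lim = false  [false]
4. n3.hot = 24  [len(b.cnt) + 22]
5. n6.cnt = "yr"  [terminal]
6. n2.live = 3  [3]
7. n2.lab = false  [A.lim == true]
8. n8.hot = false  [terminal]
9. n9.hot = false  [terminal]
10. n7.lim = false  [c₀.hot == true]
11. n7.hot = 17  [17]
12. n10.tag = 26  [A.hot + 9]
13. n10.sig = true  [S₁.live > 2]
14. n12.cnt = "nx"  [terminal]
15. n11.live = 28  [28]
16. n11.lab = true  [true]
17. n10.val = "ru"  ["ru"]
18. n1.live = 29  [S₁.live + 26]
19. n1.lab = true  [not S₁.lab]
20. n13.lim = 26  [S₁.live - 3]
21. n16.cnt = "vk"  [terminal]
22. n17.wid = 2  [terminal]
23. n15.lim = false  [e.wid > 2]
24. n15.hot = 10  [e.wid * 2 + 6]
25. n14.lim = false  [A₁.lim == true]
26. n14.hot = 12  [A₁.hot + 2]
27. n13.depth = 23  [A.hot + 11]
28. n18.lim = 17  [C₀.depth * -1 + 40]
29. n19.cnt = "rz"  [terminal]
30. n20.tag = "qk"  [terminal]
31. n21.live = 4  [C.lim * 2 - 30]
32. n22.tag = 18  [D.live * 2 + 10]
33. n22.sig = true  [D.live > 3]
34. n23.cnt = "ry"  [terminal]
35. n22.val = "ryp"  [b.cnt ++ "p"]
36. n24.hot = true  [terminal]
37. n25.tag = 24  [D.live * -2 + 32]
38. n25.sig = false  [c.hot == false]
39. n26.wid = -2  [terminal]
40. n27.wid = 9  [terminal]
41. n25.val = "ym"  ["ym"]
42. n21.depth = true  [D.live > 3]
43. n18.depth = 30  [30]
44. n0.live = 19  [19]
45. n0.lab = false  [false]

true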